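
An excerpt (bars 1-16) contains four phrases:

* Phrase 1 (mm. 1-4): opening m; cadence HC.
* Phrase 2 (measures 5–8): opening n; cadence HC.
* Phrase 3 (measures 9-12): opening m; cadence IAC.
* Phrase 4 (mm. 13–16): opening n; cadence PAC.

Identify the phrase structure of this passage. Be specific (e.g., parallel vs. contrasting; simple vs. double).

Four phrases in two halves: the first half (measures 1-8) ends with a half cadence, the second (mm. 9-16) with a perfect authentic cadence — a large antecedent–consequent pair, i.e. a double period.
Phrase 3 begins with the same material as phrase 1, making it parallel.

parallel double period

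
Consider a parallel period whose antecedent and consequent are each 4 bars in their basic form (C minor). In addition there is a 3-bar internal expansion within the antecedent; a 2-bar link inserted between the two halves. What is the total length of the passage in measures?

Basic parallel period: 4 + 4 = 8 bars.
8 (basic form) + 3 (internal expansion) + 2 (link) = 13.

13 measures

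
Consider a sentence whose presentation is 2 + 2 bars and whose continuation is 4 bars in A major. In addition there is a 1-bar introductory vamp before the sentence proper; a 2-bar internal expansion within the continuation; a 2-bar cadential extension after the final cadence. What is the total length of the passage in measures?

Basic sentence: 2 + 2 + 4 = 8 bars.
8 (basic form) + 1 (introduction) + 2 (internal expansion) + 2 (cadential extension) = 13.

13 measures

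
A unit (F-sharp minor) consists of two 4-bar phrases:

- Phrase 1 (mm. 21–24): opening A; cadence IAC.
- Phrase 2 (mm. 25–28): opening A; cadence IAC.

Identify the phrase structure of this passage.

Both phrases have the same opening (A) and the same cadence (imperfect authentic cadence): the second is a restatement, not a consequent, so this is a repeated phrase rather than a period.

repeated phrase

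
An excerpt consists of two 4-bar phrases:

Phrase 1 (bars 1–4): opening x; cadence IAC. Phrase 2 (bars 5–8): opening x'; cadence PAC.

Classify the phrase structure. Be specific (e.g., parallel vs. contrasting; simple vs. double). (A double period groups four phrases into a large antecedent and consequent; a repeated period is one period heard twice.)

Phrase 1 ends with an imperfect authentic cadence (weaker) and phrase 2 with a perfect authentic cadence (stronger): antecedent + consequent = a period.
The two phrases open with the same material (x / x'), so the period is parallel.

parallel period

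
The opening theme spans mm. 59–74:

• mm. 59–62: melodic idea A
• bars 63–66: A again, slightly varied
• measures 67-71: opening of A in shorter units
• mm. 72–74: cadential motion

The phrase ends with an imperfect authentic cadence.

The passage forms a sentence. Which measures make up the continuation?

measures 67–74

After the presentation (measures 59–66), the continuation covers the fragmentation through the cadence: mm. 67–74.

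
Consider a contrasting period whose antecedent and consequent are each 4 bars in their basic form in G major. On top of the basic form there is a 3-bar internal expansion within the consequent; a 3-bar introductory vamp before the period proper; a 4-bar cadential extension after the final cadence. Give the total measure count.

18 measures

Basic contrasting period: 4 + 4 = 8 bars.
8 (basic form) + 3 (internal expansion) + 3 (introduction) + 4 (cadential extension) = 18.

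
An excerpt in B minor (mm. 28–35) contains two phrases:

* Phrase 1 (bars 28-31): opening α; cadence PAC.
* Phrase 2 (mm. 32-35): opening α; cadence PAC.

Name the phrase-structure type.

Both phrases have the same opening (α) and the same cadence (perfect authentic cadence): the second is a restatement, not a consequent, so this is a repeated phrase rather than a period.

repeated phrase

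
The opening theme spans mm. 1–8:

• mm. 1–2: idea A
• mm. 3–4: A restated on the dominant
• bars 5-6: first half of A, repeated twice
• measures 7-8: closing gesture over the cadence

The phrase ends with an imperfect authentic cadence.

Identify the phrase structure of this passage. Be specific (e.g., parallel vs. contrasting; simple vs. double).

sentence

Basic idea (measures 1-2) + its repetition (measures 3-4) form the presentation; fragmentation and cadence (measures 5–8) form the continuation — the 8-bar whole is a sentence.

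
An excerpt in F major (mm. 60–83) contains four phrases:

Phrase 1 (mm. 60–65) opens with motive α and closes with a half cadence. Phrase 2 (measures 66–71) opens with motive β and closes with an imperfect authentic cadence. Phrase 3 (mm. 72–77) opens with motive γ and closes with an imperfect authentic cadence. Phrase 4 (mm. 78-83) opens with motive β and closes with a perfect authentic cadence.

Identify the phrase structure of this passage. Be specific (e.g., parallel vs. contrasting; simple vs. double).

contrasting double period

Four phrases in two halves: the first half (measures 60–71) ends with an imperfect authentic cadence, the second (mm. 72–83) with a perfect authentic cadence — a large antecedent–consequent pair, i.e. a double period.
Phrase 3 begins with different material from phrase 1, making it contrasting.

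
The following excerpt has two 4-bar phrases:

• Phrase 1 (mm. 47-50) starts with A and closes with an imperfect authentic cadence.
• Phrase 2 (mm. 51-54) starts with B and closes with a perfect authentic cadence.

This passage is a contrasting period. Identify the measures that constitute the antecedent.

The antecedent is the phrase ending with the weaker cadence (imperfect authentic cadence, phrase 1) and the consequent the one ending more conclusively (perfect authentic cadence, phrase 2); the antecedent is mm. 47–50.

measures 47–50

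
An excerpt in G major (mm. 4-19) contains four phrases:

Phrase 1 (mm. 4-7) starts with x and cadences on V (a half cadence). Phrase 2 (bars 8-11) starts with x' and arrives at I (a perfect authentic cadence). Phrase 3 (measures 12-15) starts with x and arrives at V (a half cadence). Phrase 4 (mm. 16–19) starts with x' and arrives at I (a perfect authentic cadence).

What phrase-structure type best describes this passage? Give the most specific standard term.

repeated period

The cadence pattern HC–PAC–HC–PAC is weak–strong twice, and phrases 3–4 restate phrases 1–2: a period heard twice, not a double period (which would end weakly at phrase 2).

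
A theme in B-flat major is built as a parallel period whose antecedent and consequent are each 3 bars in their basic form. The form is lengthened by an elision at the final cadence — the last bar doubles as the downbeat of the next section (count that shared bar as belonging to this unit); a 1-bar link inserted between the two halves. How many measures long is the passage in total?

7 measures

Basic parallel period: 3 + 3 = 6 bars.
6 (basic form) + 1 (link) = 7.
The elision shares a bar with the next section but does not change this unit's count.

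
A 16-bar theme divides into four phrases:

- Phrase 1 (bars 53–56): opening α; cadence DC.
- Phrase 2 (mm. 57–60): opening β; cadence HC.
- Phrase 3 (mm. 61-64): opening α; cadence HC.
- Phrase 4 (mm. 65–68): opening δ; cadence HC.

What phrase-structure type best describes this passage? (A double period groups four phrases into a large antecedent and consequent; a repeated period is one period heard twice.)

phrase group

Phrase 4 ends with a half cadence, no stronger than phrase 2's half cadence, so the four phrases do not form a double period; nor do phrases 3–4 duplicate 1–2, so it is not a repeated period. With no phrase reaching a conclusive cadence, the passage is a phrase group.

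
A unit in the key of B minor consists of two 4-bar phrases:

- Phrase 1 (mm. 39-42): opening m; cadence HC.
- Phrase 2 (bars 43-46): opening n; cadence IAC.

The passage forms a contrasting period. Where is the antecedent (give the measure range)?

measures 39–42

The antecedent is the phrase ending with the weaker cadence (half cadence, phrase 1) and the consequent the one ending more conclusively (imperfect authentic cadence, phrase 2); the antecedent is mm. 39-42.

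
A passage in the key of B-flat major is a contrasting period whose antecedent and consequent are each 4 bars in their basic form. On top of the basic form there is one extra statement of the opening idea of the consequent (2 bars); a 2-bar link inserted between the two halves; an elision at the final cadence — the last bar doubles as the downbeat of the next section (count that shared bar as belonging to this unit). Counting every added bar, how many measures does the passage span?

Basic contrasting period: 4 + 4 = 8 bars.
8 (basic form) + 2 (extra statement) + 2 (link) = 12.
The elision shares a bar with the next section but does not change this unit's count.

12 measures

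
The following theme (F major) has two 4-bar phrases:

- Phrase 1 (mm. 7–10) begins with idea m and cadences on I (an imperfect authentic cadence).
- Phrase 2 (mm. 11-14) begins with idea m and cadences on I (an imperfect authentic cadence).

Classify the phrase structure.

repeated phrase

Both phrases have the same opening (m) and the same cadence (imperfect authentic cadence): the second is a restatement, not a consequent, so this is a repeated phrase rather than a period.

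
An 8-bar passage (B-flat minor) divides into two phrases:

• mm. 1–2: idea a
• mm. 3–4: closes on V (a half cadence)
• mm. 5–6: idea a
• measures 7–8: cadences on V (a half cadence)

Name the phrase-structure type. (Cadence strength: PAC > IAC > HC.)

Both phrases have the same opening (a) and the same cadence (half cadence): the second is a restatement, not a consequent, so this is a repeated phrase rather than a period.

repeated phrase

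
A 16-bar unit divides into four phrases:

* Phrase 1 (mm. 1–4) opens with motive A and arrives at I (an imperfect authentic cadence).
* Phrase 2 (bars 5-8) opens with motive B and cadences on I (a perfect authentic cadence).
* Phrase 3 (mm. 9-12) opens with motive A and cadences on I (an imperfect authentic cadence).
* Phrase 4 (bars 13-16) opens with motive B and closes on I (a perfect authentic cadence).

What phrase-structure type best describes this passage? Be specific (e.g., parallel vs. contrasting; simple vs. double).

repeated period

The cadence pattern IAC–PAC–IAC–PAC is weak–strong twice, and phrases 3–4 restate phrases 1–2: a period heard twice, not a double period (which would end weakly at phrase 2).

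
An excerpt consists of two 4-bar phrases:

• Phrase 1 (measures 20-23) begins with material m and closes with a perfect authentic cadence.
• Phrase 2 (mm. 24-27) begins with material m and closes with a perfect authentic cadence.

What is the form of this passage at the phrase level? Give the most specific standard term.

repeated phrase

Both phrases have the same opening (m) and the same cadence (perfect authentic cadence): the second is a restatement, not a consequent, so this is a repeated phrase rather than a period.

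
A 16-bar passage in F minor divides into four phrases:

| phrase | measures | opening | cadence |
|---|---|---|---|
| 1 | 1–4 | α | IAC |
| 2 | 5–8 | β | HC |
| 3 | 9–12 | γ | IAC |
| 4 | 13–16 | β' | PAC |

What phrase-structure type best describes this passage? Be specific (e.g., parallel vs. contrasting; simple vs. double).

contrasting double period

Four phrases in two halves: the first half (measures 1–8) ends with a half cadence, the second (measures 9–16) with a perfect authentic cadence — a large antecedent–consequent pair, i.e. a double period.
Phrase 3 begins with different material from phrase 1, making it contrasting.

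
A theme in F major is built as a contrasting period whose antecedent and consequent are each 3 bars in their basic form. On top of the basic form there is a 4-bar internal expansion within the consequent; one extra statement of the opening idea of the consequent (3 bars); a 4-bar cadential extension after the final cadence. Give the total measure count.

17 measures

Basic contrasting period: 3 + 3 = 6 bars.
6 (basic form) + 4 (internal expansion) + 3 (extra statement) + 4 (cadential extension) = 17.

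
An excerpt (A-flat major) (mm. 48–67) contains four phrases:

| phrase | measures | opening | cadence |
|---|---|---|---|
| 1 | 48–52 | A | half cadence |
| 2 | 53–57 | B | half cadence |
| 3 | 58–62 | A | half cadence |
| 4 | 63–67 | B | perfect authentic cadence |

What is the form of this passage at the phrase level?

parallel double period

Four phrases in two halves: the first half (bars 48–57) ends with a half cadence, the second (mm. 58–67) with a perfect authentic cadence — a large antecedent–consequent pair, i.e. a double period.
Phrase 3 begins with the same material as phrase 1, making it parallel.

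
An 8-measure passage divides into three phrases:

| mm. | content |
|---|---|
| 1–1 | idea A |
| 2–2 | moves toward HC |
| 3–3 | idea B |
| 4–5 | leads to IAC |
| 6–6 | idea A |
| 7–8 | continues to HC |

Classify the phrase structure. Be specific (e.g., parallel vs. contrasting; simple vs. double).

phrase group

The final phrase closes with a half cadence, which is not stronger than the preceding imperfect authentic cadence; the 3 phrases lack an overall antecedent–consequent design and so form a phrase group.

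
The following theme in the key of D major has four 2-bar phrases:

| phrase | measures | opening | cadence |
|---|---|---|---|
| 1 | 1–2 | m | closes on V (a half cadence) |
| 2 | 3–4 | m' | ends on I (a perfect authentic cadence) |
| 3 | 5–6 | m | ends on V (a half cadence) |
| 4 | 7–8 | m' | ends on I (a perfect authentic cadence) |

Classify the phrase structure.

repeated period

The cadence pattern HC–PAC–HC–PAC is weak–strong twice, and phrases 3–4 restate phrases 1–2: a period heard twice, not a double period (which would end weakly at phrase 2).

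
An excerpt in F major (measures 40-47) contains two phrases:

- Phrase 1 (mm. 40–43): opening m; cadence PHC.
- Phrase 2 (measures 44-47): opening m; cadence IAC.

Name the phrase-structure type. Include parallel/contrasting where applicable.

Phrase 1 ends with a Phrygian half cadence (weaker) and phrase 2 with an imperfect authentic cadence (stronger): antecedent + consequent = a period.
The two phrases open with the same material (m / m), so the period is parallel.

parallel period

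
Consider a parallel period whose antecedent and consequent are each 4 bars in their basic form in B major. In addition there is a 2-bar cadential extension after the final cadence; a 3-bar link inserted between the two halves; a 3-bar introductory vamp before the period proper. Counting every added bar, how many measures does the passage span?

Basic parallel period: 4 + 4 = 8 bars.
8 (basic form) + 2 (cadential extension) + 3 (link) + 3 (introduction) = 16.

16 measures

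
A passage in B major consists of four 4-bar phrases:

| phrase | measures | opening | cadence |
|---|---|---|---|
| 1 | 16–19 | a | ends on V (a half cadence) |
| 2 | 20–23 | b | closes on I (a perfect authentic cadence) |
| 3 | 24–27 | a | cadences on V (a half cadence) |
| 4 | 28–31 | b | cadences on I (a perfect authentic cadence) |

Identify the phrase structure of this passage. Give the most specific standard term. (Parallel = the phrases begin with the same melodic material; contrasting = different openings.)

The cadence pattern HC–PAC–HC–PAC is weak–strong twice, and phrases 3–4 restate phrases 1–2: a period heard twice, not a double period (which would end weakly at phrase 2).

repeated period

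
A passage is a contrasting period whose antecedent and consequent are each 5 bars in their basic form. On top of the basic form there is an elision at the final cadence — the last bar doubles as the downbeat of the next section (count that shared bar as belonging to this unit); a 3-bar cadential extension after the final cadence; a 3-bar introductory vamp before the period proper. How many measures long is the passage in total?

16 measures

Basic contrasting period: 5 + 5 = 10 bars.
10 (basic form) + 3 (cadential extension) + 3 (introduction) = 16.
The elision shares a bar with the next section but does not change this unit's count.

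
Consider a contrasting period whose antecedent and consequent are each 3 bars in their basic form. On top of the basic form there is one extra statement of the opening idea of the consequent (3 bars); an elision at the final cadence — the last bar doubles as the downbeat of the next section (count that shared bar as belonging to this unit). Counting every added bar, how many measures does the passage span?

9 measures

Basic contrasting period: 3 + 3 = 6 bars.
6 (basic form) + 3 (extra statement) = 9.
The elision shares a bar with the next section but does not change this unit's count.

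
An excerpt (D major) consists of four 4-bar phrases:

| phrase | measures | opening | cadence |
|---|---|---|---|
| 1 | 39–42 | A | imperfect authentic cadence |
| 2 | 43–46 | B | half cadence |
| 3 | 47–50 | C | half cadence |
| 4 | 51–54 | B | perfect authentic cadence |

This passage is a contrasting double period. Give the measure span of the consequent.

measures 47–54

In a double period the four phrases pair into a large antecedent (phrases 1–2, ending half cadence) and a large consequent (phrases 3–4, ending perfect authentic cadence). The consequent spans mm. 47–54.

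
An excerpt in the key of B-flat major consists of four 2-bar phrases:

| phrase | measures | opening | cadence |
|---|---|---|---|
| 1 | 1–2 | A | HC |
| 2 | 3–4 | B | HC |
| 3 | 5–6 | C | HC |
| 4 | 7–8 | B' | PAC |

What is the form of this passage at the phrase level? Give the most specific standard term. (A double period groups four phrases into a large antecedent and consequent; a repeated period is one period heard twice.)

contrasting double period

Four phrases in two halves: the first half (bars 1–4) ends with a half cadence, the second (bars 5-8) with a perfect authentic cadence — a large antecedent–consequent pair, i.e. a double period.
Phrase 3 begins with different material from phrase 1, making it contrasting.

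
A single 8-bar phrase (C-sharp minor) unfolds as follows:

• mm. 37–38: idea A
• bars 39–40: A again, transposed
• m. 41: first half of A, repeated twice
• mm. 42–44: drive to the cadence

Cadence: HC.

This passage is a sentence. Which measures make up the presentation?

measures 37–40

The presentation of a sentence is the basic idea (mm. 37–38) plus its repetition (mm. 39–40); the presentation is therefore mm. 37–40.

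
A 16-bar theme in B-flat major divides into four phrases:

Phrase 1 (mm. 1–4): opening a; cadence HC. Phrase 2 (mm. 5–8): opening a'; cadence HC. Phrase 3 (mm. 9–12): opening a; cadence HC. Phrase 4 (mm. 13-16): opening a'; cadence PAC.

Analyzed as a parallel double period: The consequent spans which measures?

In a double period the four phrases pair into a large antecedent (phrases 1–2, ending half cadence) and a large consequent (phrases 3–4, ending perfect authentic cadence). The consequent spans mm. 9–16.

measures 9–16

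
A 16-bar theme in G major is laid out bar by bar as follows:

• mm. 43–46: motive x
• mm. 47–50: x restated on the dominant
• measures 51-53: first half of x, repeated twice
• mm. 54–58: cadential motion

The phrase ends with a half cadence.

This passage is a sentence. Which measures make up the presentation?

measures 43–50

The presentation of a sentence is the basic idea (mm. 43-46) plus its repetition (mm. 47–50); the presentation is therefore mm. 43-50.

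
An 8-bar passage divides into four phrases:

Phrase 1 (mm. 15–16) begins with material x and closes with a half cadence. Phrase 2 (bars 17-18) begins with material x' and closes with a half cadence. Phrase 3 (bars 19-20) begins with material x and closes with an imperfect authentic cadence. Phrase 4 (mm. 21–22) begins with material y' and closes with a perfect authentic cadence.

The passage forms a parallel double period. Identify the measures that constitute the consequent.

measures 19–22

In a double period the four phrases pair into a large antecedent (phrases 1–2, ending half cadence) and a large consequent (phrases 3–4, ending perfect authentic cadence). The consequent spans mm. 19–22.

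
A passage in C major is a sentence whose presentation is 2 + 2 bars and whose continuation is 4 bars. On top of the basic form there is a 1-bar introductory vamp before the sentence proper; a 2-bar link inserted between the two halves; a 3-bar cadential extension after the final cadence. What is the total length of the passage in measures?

Basic sentence: 2 + 2 + 4 = 8 bars.
8 (basic form) + 1 (introduction) + 2 (link) + 3 (cadential extension) = 14.

14 measures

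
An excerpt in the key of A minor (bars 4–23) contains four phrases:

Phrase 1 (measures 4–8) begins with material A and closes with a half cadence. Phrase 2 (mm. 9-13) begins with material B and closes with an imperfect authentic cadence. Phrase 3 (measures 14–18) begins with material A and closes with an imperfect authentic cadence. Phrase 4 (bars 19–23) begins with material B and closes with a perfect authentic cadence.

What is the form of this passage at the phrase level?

parallel double period

Four phrases in two halves: the first half (bars 4–13) ends with an imperfect authentic cadence, the second (mm. 14–23) with a perfect authentic cadence — a large antecedent–consequent pair, i.e. a double period.
Phrase 3 begins with the same material as phrase 1, making it parallel.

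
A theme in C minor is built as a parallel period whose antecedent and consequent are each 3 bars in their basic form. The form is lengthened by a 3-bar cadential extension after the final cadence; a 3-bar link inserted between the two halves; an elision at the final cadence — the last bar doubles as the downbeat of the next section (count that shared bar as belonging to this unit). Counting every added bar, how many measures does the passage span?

Basic parallel period: 3 + 3 = 6 bars.
6 (basic form) + 3 (cadential extension) + 3 (link) = 12.
The elision shares a bar with the next section but does not change this unit's count.

12 measures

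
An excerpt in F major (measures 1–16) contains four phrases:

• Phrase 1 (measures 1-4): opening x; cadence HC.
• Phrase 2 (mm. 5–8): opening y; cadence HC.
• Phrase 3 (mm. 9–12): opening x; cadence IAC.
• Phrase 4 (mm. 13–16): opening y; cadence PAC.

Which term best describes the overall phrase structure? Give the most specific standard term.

parallel double period

Four phrases in two halves: the first half (mm. 1-8) ends with a half cadence, the second (mm. 9–16) with a perfect authentic cadence — a large antecedent–consequent pair, i.e. a double period.
Phrase 3 begins with the same material as phrase 1, making it parallel.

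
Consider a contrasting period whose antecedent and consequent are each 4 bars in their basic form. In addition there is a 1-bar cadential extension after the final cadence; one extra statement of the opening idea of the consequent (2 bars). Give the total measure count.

11 measures

Basic contrasting period: 4 + 4 = 8 bars.
8 (basic form) + 1 (cadential extension) + 2 (extra statement) = 11.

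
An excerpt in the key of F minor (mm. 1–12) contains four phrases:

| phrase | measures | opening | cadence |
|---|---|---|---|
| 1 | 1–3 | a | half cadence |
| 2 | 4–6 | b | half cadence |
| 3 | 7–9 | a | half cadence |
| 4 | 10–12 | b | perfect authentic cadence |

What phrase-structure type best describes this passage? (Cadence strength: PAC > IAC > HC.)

parallel double period

Four phrases in two halves: the first half (mm. 1–6) ends with a half cadence, the second (mm. 7–12) with a perfect authentic cadence — a large antecedent–consequent pair, i.e. a double period.
Phrase 3 begins with the same material as phrase 1, making it parallel.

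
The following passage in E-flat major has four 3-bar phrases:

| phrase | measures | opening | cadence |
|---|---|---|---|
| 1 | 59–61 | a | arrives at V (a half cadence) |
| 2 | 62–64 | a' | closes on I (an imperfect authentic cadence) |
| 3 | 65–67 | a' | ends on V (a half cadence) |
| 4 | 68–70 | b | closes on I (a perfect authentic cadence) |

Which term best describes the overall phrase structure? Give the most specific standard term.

parallel double period

Four phrases in two halves: the first half (bars 59-64) ends with an imperfect authentic cadence, the second (mm. 65-70) with a perfect authentic cadence — a large antecedent–consequent pair, i.e. a double period.
Phrase 3 begins with the same material as phrase 1, making it parallel.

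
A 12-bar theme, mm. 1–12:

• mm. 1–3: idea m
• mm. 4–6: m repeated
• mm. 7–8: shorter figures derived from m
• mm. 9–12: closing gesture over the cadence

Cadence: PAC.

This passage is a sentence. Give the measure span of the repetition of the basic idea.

The presentation of a sentence is the basic idea (mm. 1–3) plus its repetition (mm. 4–6); the repetition of the basic idea is therefore mm. 4–6.

measures 4–6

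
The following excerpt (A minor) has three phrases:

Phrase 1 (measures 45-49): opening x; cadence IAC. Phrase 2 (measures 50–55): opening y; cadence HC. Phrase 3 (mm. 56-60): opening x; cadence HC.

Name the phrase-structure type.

The final phrase closes with a half cadence, which is not stronger than the preceding half cadence; the 3 phrases lack an overall antecedent–consequent design and so form a phrase group.

phrase group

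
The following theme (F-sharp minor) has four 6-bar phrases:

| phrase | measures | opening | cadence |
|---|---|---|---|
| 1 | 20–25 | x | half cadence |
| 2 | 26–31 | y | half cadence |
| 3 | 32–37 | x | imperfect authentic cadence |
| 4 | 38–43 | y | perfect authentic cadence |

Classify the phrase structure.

Four phrases in two halves: the first half (mm. 20-31) ends with a half cadence, the second (mm. 32-43) with a perfect authentic cadence — a large antecedent–consequent pair, i.e. a double period.
Phrase 3 begins with the same material as phrase 1, making it parallel.

parallel double period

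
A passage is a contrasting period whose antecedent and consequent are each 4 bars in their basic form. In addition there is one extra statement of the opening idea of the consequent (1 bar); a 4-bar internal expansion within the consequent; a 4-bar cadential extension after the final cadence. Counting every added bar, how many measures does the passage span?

17 measures

Basic contrasting period: 4 + 4 = 8 bars.
8 (basic form) + 1 (extra statement) + 4 (internal expansion) + 4 (cadential extension) = 17.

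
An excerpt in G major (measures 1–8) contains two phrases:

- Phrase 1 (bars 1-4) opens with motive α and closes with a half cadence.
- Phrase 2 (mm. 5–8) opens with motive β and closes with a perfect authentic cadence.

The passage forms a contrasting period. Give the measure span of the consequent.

measures 5–8

The phrase ending with the weaker cadence (half cadence) is the antecedent; the one ending more conclusively (perfect authentic cadence) is the consequent. The consequent is measures 5–8.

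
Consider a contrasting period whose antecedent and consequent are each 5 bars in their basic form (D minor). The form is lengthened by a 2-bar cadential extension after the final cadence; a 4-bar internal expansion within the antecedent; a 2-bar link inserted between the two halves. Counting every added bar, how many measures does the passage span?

18 measures

Basic contrasting period: 5 + 5 = 10 bars.
10 (basic form) + 2 (cadential extension) + 4 (internal expansion) + 2 (link) = 18.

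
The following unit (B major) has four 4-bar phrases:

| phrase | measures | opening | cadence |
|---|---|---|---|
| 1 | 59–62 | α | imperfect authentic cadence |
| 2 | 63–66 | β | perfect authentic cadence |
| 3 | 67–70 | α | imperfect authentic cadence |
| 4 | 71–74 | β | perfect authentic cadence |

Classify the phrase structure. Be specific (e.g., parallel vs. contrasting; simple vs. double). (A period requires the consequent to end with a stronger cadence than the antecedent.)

The cadence pattern IAC–PAC–IAC–PAC is weak–strong twice, and phrases 3–4 restate phrases 1–2: a period heard twice, not a double period (which would end weakly at phrase 2).

repeated period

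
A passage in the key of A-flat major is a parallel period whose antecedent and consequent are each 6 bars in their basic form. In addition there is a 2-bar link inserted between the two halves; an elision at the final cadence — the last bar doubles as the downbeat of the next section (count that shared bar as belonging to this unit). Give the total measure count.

Basic parallel period: 6 + 6 = 12 bars.
12 (basic form) + 2 (link) = 14.
The elision shares a bar with the next section but does not change this unit's count.

14 measures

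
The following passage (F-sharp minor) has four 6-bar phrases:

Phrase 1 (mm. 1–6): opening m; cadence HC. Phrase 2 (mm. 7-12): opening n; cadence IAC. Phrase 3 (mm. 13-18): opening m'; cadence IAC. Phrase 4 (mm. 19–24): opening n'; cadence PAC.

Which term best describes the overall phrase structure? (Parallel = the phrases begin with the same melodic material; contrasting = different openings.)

Four phrases in two halves: the first half (measures 1–12) ends with an imperfect authentic cadence, the second (mm. 13–24) with a perfect authentic cadence — a large antecedent–consequent pair, i.e. a double period.
Phrase 3 begins with the same material as phrase 1, making it parallel.

parallel double period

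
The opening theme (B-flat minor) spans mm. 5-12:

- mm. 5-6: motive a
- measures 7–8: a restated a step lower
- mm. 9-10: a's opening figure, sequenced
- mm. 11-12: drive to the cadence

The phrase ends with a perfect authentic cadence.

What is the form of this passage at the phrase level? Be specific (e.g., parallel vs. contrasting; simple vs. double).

sentence

Basic idea (measures 5–6) + its repetition (measures 7–8) form the presentation; fragmentation and cadence (mm. 9–12) form the continuation — the 8-bar whole is a sentence.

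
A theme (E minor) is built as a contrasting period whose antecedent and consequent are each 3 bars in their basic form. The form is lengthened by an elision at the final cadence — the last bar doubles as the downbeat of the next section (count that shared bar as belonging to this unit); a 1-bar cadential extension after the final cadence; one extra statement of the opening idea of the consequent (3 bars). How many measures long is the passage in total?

Basic contrasting period: 3 + 3 = 6 bars.
6 (basic form) + 1 (cadential extension) + 3 (extra statement) = 10.
The elision shares a bar with the next section but does not change this unit's count.

10 measures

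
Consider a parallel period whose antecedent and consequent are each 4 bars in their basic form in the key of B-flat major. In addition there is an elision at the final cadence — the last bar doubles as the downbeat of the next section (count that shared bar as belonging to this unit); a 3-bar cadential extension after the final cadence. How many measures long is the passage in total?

11 measures

Basic parallel period: 4 + 4 = 8 bars.
8 (basic form) + 3 (cadential extension) = 11.
The elision shares a bar with the next section but does not change this unit's count.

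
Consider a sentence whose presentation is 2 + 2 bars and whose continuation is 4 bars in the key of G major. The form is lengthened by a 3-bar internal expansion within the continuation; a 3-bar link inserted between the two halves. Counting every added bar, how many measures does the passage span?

Basic sentence: 2 + 2 + 4 = 8 bars.
8 (basic form) + 3 (internal expansion) + 3 (link) = 14.

14 measures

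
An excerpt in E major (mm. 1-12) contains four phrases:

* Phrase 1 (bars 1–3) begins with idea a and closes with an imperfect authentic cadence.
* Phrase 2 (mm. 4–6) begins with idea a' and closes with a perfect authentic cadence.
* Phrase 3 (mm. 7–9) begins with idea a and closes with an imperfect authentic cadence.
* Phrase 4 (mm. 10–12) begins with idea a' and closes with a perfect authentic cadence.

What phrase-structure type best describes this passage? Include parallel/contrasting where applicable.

The cadence pattern IAC–PAC–IAC–PAC is weak–strong twice, and phrases 3–4 restate phrases 1–2: a period heard twice, not a double period (which would end weakly at phrase 2).

repeated period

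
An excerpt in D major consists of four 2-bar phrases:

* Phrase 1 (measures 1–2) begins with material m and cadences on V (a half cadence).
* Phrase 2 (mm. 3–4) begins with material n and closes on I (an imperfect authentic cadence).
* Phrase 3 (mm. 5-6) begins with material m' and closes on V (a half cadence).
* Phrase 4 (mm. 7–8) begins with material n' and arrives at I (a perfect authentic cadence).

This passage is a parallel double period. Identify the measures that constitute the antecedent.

In a double period the four phrases pair into a large antecedent (phrases 1–2, ending imperfect authentic cadence) and a large consequent (phrases 3–4, ending perfect authentic cadence). The antecedent spans mm. 1-4.

measures 1–4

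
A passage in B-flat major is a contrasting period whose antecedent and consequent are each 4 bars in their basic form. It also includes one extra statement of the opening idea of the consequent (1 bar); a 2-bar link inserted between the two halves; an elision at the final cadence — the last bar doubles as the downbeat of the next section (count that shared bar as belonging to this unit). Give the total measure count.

Basic contrasting period: 4 + 4 = 8 bars.
8 (basic form) + 1 (extra statement) + 2 (link) = 11.
The elision shares a bar with the next section but does not change this unit's count.

11 measures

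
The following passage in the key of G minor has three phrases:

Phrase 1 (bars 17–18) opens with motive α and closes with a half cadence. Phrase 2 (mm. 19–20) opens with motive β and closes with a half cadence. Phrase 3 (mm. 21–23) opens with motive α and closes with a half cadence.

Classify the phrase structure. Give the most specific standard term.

phrase group

The final phrase closes with a half cadence, which is not stronger than the preceding half cadence; the 3 phrases lack an overall antecedent–consequent design and so form a phrase group.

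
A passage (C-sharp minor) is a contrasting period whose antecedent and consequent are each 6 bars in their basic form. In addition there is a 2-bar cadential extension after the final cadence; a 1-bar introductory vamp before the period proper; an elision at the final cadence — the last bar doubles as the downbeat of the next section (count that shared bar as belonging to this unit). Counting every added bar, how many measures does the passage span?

15 measures

Basic contrasting period: 6 + 6 = 12 bars.
12 (basic form) + 2 (cadential extension) + 1 (introduction) = 15.
The elision shares a bar with the next section but does not change this unit's count.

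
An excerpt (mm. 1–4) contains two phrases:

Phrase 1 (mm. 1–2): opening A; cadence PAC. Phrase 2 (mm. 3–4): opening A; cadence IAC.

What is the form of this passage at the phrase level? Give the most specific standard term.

phrase group

The second phrase closes with an imperfect authentic cadence, which is not stronger than the first phrase's perfect authentic cadence; without a weak→strong cadential pair there is no antecedent–consequent relationship, so this is a phrase group rather than a period.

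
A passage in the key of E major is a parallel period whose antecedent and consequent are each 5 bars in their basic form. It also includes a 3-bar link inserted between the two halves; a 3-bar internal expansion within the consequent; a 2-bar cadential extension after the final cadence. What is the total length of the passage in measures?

18 measures

Basic parallel period: 5 + 5 = 10 bars.
10 (basic form) + 3 (link) + 3 (internal expansion) + 2 (cadential extension) = 18.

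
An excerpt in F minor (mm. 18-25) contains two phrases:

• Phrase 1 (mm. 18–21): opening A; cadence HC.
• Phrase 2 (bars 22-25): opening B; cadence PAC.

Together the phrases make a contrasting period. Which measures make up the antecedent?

measures 18–21

The phrase ending with the weaker cadence (half cadence) is the antecedent; the one ending more conclusively (perfect authentic cadence) is the consequent. The antecedent is measures 18–21.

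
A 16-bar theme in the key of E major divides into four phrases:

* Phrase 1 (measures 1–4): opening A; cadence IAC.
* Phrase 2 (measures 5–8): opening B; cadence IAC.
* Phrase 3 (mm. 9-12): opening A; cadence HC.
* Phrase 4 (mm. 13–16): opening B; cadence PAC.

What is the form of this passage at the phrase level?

Four phrases in two halves: the first half (mm. 1–8) ends with an imperfect authentic cadence, the second (mm. 9-16) with a perfect authentic cadence — a large antecedent–consequent pair, i.e. a double period.
Phrase 3 begins with the same material as phrase 1, making it parallel.

parallel double period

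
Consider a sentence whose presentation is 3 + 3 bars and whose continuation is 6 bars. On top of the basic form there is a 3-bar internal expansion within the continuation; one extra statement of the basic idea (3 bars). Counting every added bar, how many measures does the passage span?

Basic sentence: 3 + 3 + 6 = 12 bars.
12 (basic form) + 3 (internal expansion) + 3 (extra statement) = 18.

18 measures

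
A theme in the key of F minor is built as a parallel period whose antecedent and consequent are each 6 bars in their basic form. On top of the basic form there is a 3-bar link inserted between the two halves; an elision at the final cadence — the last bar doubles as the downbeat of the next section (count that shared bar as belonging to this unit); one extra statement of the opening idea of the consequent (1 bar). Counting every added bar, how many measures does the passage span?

Basic parallel period: 6 + 6 = 12 bars.
12 (basic form) + 3 (link) + 1 (extra statement) = 16.
The elision shares a bar with the next section but does not change this unit's count.

16 measures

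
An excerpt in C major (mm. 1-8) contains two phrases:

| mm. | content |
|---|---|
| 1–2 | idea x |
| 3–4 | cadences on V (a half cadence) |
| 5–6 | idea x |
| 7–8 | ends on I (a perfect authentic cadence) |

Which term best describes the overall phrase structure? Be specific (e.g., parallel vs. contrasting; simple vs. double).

parallel period

Phrase 1 ends with a half cadence (weaker) and phrase 2 with a perfect authentic cadence (stronger): antecedent + consequent = a period.
The two phrases open with the same material (x / x), so the period is parallel.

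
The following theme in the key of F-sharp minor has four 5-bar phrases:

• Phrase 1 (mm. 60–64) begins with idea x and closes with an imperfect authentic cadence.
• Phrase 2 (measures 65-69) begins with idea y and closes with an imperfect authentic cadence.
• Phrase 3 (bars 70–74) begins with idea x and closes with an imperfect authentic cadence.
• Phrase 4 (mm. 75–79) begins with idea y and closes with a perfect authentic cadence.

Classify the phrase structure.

parallel double period

Four phrases in two halves: the first half (mm. 60–69) ends with an imperfect authentic cadence, the second (measures 70–79) with a perfect authentic cadence — a large antecedent–consequent pair, i.e. a double period.
Phrase 3 begins with the same material as phrase 1, making it parallel.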